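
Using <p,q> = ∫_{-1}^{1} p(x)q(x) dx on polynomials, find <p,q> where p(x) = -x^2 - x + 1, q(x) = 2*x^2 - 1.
<p,q> = -4/5

Expand the product: p(x)·q(x) = -2*x^4 - 2*x^3 + 3*x^2 + x - 1.
∫_{-1}^{1} of each monomial x^k gives [2/(k+1) if k even, 0 if k odd]. Integrating term-by-term (or equivalently evaluating the antiderivative F(x) = -2*x^5/5 - x^4/2 + x^3 + x^2/2 - x at the endpoints):
  F(1) − F(−1) = -2/5 − (2/5) = -4/5.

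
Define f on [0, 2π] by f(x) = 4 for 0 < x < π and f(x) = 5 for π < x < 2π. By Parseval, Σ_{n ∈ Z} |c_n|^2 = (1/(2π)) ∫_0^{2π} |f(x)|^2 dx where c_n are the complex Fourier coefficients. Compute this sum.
Σ |c_n|^2 = 41/2

Parseval equates the L^2 energy of f (normalised by 1/(2π)) with the ℓ^2 sum of its Fourier coefficients: (1/(2π)) ∫_0^{2π} |f|^2 = Σ |c_n|^2.
Compute the left side: (1/(2π)) [∫_0^π 4^2 dx + ∫_π^{2π} 5^2 dx] = (1/(2π)) · (16π + 25π) = (16 + 25)/2 = 41/2.
So Σ_{n ∈ Z} |c_n|^2 = 41/2.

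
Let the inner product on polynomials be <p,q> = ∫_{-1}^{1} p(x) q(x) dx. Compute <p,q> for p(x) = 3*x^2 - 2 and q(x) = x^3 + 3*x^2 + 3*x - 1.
<p,q> = 8/5

Expand the product: p(x)·q(x) = 3*x^5 + 9*x^4 + 7*x^3 - 9*x^2 - 6*x + 2.
∫_{-1}^{1} of each monomial x^k gives [2/(k+1) if k even, 0 if k odd]. Integrating term-by-term (or equivalently evaluating the antiderivative F(x) = x^6/2 + 9*x^5/5 + 7*x^4/4 - 3*x^3 - 3*x^2 + 2*x at the endpoints):
  F(1) − F(−1) = 1/20 − (-31/20) = 8/5.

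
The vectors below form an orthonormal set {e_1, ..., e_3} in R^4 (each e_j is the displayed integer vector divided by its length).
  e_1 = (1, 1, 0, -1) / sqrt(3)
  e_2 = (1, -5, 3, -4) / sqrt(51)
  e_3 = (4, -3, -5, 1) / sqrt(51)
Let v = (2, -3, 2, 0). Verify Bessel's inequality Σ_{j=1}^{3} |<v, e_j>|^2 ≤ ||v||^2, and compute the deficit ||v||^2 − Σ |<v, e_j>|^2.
Σ |<v, e_j>|^2 = 35/3; ||v||^2 = 17; deficit = 16/3

Write each e_j = u_j / sqrt(<u_j, u_j>) where u_j is the displayed integer vector. Then <v, e_j> = <v, u_j> / sqrt(<u_j, u_j>), so |<v, e_j>|^2 = <v, u_j>^2 / <u_j, u_j>.
Coefficients: <v, e_1> = -1/sqrt(3), <v, e_2> = 23/sqrt(51), <v, e_3> = 7/sqrt(51).
Square and sum: Σ |<v, e_j>|^2 = 35/3.
Compute ||v||^2 = v·v = 17.
Deficit = 17 − 35/3 = 16/3 ≥ 0, confirming Bessel's inequality. (The deficit equals ||v − Σ <v,e_j> e_j||^2, the squared distance from v to span{e_j}.)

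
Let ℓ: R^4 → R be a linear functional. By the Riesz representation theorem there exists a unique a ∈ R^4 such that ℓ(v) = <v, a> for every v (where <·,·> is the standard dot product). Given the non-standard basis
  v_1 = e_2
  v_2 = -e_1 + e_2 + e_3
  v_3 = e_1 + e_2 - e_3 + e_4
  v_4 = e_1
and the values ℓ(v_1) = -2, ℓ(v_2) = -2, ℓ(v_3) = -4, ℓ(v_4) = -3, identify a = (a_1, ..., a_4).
a = (-3, -2, -3, -2)

Write a = (a_1, ..., a_4) in the standard basis. For each basis vector v_i, ℓ(v_i) = <v_i, a> is a linear equation in the a_j's. Collect the n equations into a matrix system V a = ℓ, where row i of V is v_i (expressed in the standard basis). Since V is invertible (lower-triangular with 1s on the diagonal, up to permutation), solve by back-substitution:
  V =
[[0, 1, 0, 0],
 [-1, 1, 1, 0],
 [1, 1, -1, 1],
 [1, 0, 0, 0]]
  V a = (-2, -2, -4, -3)
Solving gives a = (-3, -2, -3, -2).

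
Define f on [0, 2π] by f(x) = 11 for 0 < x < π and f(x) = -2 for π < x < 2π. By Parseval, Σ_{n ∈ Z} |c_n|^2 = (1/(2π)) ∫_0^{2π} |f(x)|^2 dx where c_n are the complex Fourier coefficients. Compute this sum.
Σ |c_n|^2 = 125/2

Parseval equates the L^2 energy of f (normalised by 1/(2π)) with the ℓ^2 sum of its Fourier coefficients: (1/(2π)) ∫_0^{2π} |f|^2 = Σ |c_n|^2.
Compute the left side: (1/(2π)) [∫_0^π 11^2 dx + ∫_π^{2π} (-2)^2 dx] = (1/(2π)) · (121π + 4π) = (121 + 4)/2 = 125/2.
So Σ_{n ∈ Z} |c_n|^2 = 125/2.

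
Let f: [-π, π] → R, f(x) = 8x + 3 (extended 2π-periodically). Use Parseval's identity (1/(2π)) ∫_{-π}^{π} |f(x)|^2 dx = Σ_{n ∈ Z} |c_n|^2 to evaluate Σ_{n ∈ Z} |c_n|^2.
Σ |c_n|^2 = 64π^2/3 + 9

Expand and integrate term by term over [-π, π]:
  ∫ (8x)^2 dx = 64·(2π^3/3); ∫ 2·8·(3)·x dx = 0 (odd integrand); ∫ 3^2 dx = 9·2π.
So (1/(2π)) ∫_{-π}^{π} (8x + 3)^2 dx = 64π^2/3 + 9 = 64π^2/3 + 9.
Parseval ⇒ Σ |c_n|^2 = 64π^2/3 + 9.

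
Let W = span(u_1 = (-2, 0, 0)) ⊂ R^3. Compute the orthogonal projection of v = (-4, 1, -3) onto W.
proj_W(v) = (-4, 0, 0)

Set up U = [u_1 | ... | u_1] ∈ R^(3×1). The projector onto W = col(U) is P = U (U^T U)^(-1) U^T.
Compute U^T U =
  [4],
and U^T v = (8).
Solve U^T U · c = U^T v for the coefficients: c = (2). The projection is proj_W(v) = U c.
Check: (v - proj_W(v)) · u_1 = 0  (should be 0).
Result: proj_W(v) = (-4, 0, 0).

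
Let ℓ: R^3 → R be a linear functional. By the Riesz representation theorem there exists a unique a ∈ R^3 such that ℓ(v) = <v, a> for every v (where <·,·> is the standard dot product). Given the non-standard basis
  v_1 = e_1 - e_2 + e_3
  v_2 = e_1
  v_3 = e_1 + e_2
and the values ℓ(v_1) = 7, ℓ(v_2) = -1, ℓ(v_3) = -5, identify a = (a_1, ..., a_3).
a = (-1, -4, 4)

Write a = (a_1, ..., a_3) in the standard basis. For each basis vector v_i, ℓ(v_i) = <v_i, a> is a linear equation in the a_j's. Collect the n equations into a matrix system V a = ℓ, where row i of V is v_i (expressed in the standard basis). Since V is invertible (lower-triangular with 1s on the diagonal, up to permutation), solve by back-substitution:
  V =
[[1, -1, 1],
 [1, 0, 0],
 [1, 1, 0]]
  V a = (7, -1, -5)
Solving gives a = (-1, -4, 4).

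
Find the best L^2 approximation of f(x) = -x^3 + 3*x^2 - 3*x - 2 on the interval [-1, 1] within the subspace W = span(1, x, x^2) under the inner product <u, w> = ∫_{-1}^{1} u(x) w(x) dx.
g(x) = 3*x^2 - 18*x/5 - 2

The best approximation g ∈ W is the orthogonal projection of f onto W. Writing g = a_0 + a_1 x + a_2 x^2, the coefficients solve the normal equations G · a = b where
  G_{ij} = <φ_i, φ_j> and b_i = <f, φ_i>, with φ_0 = 1, φ_1 = x, φ_2 = x^2.
G =
  [2, 0, 2/3]
  [0, 2/3, 0]
  [2/3, 0, 2/5],
b = (-2, -12/5, -2/15).
Solving gives a_0 = -2, a_1 = -18/5, a_2 = 3, so
  g(x) = 3*x^2 - 18*x/5 - 2.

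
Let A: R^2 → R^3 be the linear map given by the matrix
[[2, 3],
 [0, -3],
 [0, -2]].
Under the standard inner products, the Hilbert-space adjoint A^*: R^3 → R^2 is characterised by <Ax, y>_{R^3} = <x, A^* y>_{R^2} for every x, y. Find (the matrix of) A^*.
A^* = A^T =
[[2, 0, 0],
 [3, -3, -2]]

For real matrices with standard dot products, the defining identity <Ax, y> = <x, A^* y> gives (Ax)^T y = x^T (A^*) y, i.e. x^T A^T y = x^T (A^*) y. Since this holds for all x, y, we must have A^* = A^T. Therefore
A^* =
[[2, 0, 0],
 [3, -3, -2]].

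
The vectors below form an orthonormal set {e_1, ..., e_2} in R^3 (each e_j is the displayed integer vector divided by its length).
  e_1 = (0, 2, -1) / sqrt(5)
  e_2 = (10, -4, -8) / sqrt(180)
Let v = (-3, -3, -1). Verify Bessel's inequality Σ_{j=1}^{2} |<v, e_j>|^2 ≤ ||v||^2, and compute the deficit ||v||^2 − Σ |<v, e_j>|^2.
Σ |<v, e_j>|^2 = 50/9; ||v||^2 = 19; deficit = 121/9

Write each e_j = u_j / sqrt(<u_j, u_j>) where u_j is the displayed integer vector. Then <v, e_j> = <v, u_j> / sqrt(<u_j, u_j>), so |<v, e_j>|^2 = <v, u_j>^2 / <u_j, u_j>.
Coefficients: <v, e_1> = -5/sqrt(5), <v, e_2> = -10/sqrt(180).
Square and sum: Σ |<v, e_j>|^2 = 50/9.
Compute ||v||^2 = v·v = 19.
Deficit = 19 − 50/9 = 121/9 ≥ 0, confirming Bessel's inequality. (The deficit equals ||v − Σ <v,e_j> e_j||^2, the squared distance from v to span{e_j}.)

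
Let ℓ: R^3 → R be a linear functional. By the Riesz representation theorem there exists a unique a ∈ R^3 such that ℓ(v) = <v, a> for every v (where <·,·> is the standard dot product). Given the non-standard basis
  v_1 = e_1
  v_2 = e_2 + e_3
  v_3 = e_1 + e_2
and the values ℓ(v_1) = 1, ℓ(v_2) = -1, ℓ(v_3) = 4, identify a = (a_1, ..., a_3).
a = (1, 3, -4)

Write a = (a_1, ..., a_3) in the standard basis. For each basis vector v_i, ℓ(v_i) = <v_i, a> is a linear equation in the a_j's. Collect the n equations into a matrix system V a = ℓ, where row i of V is v_i (expressed in the standard basis). Since V is invertible (lower-triangular with 1s on the diagonal, up to permutation), solve by back-substitution:
  V =
[[1, 0, 0],
 [0, 1, 1],
 [1, 1, 0]]
  V a = (1, -1, 4)
Solving gives a = (1, 3, -4).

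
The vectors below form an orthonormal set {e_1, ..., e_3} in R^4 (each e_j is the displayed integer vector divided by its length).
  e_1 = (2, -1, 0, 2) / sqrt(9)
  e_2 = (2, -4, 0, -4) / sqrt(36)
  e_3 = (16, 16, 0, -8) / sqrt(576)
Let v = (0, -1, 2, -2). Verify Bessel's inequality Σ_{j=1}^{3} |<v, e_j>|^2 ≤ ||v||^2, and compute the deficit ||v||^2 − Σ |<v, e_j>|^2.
Σ |<v, e_j>|^2 = 5; ||v||^2 = 9; deficit = 4

Write each e_j = u_j / sqrt(<u_j, u_j>) where u_j is the displayed integer vector. Then <v, e_j> = <v, u_j> / sqrt(<u_j, u_j>), so |<v, e_j>|^2 = <v, u_j>^2 / <u_j, u_j>.
Coefficients: <v, e_1> = -3/sqrt(9), <v, e_2> = 12/sqrt(36), <v, e_3> = 0/sqrt(576).
Square and sum: Σ |<v, e_j>|^2 = 5.
Compute ||v||^2 = v·v = 9.
Deficit = 9 − 5 = 4 ≥ 0, confirming Bessel's inequality. (The deficit equals ||v − Σ <v,e_j> e_j||^2, the squared distance from v to span{e_j}.)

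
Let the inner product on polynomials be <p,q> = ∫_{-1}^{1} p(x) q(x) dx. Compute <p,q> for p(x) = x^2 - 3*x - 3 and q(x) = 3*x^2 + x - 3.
<p,q> = 46/5

Expand the product: p(x)·q(x) = 3*x^4 - 8*x^3 - 15*x^2 + 6*x + 9.
∫_{-1}^{1} of each monomial x^k gives [2/(k+1) if k even, 0 if k odd]. Integrating term-by-term (or equivalently evaluating the antiderivative F(x) = 3*x^5/5 - 2*x^4 - 5*x^3 + 3*x^2 + 9*x at the endpoints):
  F(1) − F(−1) = 28/5 − (-18/5) = 46/5.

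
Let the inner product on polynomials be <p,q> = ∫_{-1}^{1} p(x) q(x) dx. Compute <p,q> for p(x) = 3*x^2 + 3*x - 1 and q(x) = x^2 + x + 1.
<p,q> = 38/15

Expand the product: p(x)·q(x) = 3*x^4 + 6*x^3 + 5*x^2 + 2*x - 1.
∫_{-1}^{1} of each monomial x^k gives [2/(k+1) if k even, 0 if k odd]. Integrating term-by-term (or equivalently evaluating the antiderivative F(x) = 3*x^5/5 + 3*x^4/2 + 5*x^3/3 + x^2 - x at the endpoints):
  F(1) − F(−1) = 113/30 − (37/30) = 38/15.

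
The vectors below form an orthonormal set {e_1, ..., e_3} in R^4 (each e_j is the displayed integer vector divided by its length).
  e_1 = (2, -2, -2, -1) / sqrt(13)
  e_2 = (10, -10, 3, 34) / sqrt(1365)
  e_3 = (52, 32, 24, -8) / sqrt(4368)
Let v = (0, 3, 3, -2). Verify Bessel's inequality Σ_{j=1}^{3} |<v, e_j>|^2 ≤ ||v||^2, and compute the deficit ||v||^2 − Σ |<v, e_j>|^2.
Σ |<v, e_j>|^2 = 1381/65; ||v||^2 = 22; deficit = 49/65

Write each e_j = u_j / sqrt(<u_j, u_j>) where u_j is the displayed integer vector. Then <v, e_j> = <v, u_j> / sqrt(<u_j, u_j>), so |<v, e_j>|^2 = <v, u_j>^2 / <u_j, u_j>.
Coefficients: <v, e_1> = -10/sqrt(13), <v, e_2> = -89/sqrt(1365), <v, e_3> = 184/sqrt(4368).
Square and sum: Σ |<v, e_j>|^2 = 1381/65.
Compute ||v||^2 = v·v = 22.
Deficit = 22 − 1381/65 = 49/65 ≥ 0, confirming Bessel's inequality. (The deficit equals ||v − Σ <v,e_j> e_j||^2, the squared distance from v to span{e_j}.)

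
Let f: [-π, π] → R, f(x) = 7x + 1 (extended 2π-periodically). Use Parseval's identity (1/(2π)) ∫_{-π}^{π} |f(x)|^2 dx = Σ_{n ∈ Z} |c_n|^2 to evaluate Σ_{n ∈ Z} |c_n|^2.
Σ |c_n|^2 = 49π^2/3 + 1

Expand and integrate term by term over [-π, π]:
  ∫ (7x)^2 dx = 49·(2π^3/3); ∫ 2·7·(1)·x dx = 0 (odd integrand); ∫ 1^2 dx = 1·2π.
So (1/(2π)) ∫_{-π}^{π} (7x + 1)^2 dx = 49π^2/3 + 1 = 49π^2/3 + 1.
Parseval ⇒ Σ |c_n|^2 = 49π^2/3 + 1.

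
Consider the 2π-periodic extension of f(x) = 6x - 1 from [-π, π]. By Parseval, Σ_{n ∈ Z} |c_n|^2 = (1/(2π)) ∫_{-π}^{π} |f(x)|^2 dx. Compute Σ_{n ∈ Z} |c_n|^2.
Σ |c_n|^2 = 12π^2 + 1

Expand and integrate term by term over [-π, π]:
  ∫ (6x)^2 dx = 36·(2π^3/3); ∫ 2·6·(-1)·x dx = 0 (odd integrand); ∫ (-1)^2 dx = 1·2π.
So (1/(2π)) ∫_{-π}^{π} (6x - 1)^2 dx = 36π^2/3 + 1 = 12π^2 + 1.
Parseval ⇒ Σ |c_n|^2 = 12π^2 + 1.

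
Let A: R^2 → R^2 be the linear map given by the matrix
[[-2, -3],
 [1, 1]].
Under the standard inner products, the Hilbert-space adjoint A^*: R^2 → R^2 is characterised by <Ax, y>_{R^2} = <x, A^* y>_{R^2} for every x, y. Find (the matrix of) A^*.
A^* = A^T =
[[-2, 1],
 [-3, 1]]

For real matrices with standard dot products, the defining identity <Ax, y> = <x, A^* y> gives (Ax)^T y = x^T (A^*) y, i.e. x^T A^T y = x^T (A^*) y. Since this holds for all x, y, we must have A^* = A^T. Therefore
A^* =
[[-2, 1],
 [-3, 1]].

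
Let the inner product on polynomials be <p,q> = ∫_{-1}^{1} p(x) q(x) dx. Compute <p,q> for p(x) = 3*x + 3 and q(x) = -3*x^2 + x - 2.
<p,q> = -16

Expand the product: p(x)·q(x) = -9*x^3 - 6*x^2 - 3*x - 6.
∫_{-1}^{1} of each monomial x^k gives [2/(k+1) if k even, 0 if k odd]. Integrating term-by-term (or equivalently evaluating the antiderivative F(x) = -9*x^4/4 - 2*x^3 - 3*x^2/2 - 6*x at the endpoints):
  F(1) − F(−1) = -47/4 − (17/4) = -16.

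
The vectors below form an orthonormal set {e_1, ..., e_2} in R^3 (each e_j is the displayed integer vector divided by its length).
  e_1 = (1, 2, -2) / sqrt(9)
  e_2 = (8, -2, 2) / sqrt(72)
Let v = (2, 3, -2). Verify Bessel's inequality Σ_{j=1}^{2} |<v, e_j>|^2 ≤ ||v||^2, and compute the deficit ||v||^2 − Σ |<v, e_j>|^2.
Σ |<v, e_j>|^2 = 33/2; ||v||^2 = 17; deficit = 1/2

Write each e_j = u_j / sqrt(<u_j, u_j>) where u_j is the displayed integer vector. Then <v, e_j> = <v, u_j> / sqrt(<u_j, u_j>), so |<v, e_j>|^2 = <v, u_j>^2 / <u_j, u_j>.
Coefficients: <v, e_1> = 12/sqrt(9), <v, e_2> = 6/sqrt(72).
Square and sum: Σ |<v, e_j>|^2 = 33/2.
Compute ||v||^2 = v·v = 17.
Deficit = 17 − 33/2 = 1/2 ≥ 0, confirming Bessel's inequality. (The deficit equals ||v − Σ <v,e_j> e_j||^2, the squared distance from v to span{e_j}.)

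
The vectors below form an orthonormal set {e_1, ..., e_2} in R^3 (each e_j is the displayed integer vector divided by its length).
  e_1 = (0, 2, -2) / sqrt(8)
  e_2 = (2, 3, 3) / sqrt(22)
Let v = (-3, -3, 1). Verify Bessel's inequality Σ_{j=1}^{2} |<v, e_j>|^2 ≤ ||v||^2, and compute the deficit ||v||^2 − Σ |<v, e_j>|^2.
Σ |<v, e_j>|^2 = 160/11; ||v||^2 = 19; deficit = 49/11

Write each e_j = u_j / sqrt(<u_j, u_j>) where u_j is the displayed integer vector. Then <v, e_j> = <v, u_j> / sqrt(<u_j, u_j>), so |<v, e_j>|^2 = <v, u_j>^2 / <u_j, u_j>.
Coefficients: <v, e_1> = -8/sqrt(8), <v, e_2> = -12/sqrt(22).
Square and sum: Σ |<v, e_j>|^2 = 160/11.
Compute ||v||^2 = v·v = 19.
Deficit = 19 − 160/11 = 49/11 ≥ 0, confirming Bessel's inequality. (The deficit equals ||v − Σ <v,e_j> e_j||^2, the squared distance from v to span{e_j}.)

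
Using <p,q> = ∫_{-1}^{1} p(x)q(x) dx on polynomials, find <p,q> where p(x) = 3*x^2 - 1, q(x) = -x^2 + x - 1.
<p,q> = -8/15

Expand the product: p(x)·q(x) = -3*x^4 + 3*x^3 - 2*x^2 - x + 1.
∫_{-1}^{1} of each monomial x^k gives [2/(k+1) if k even, 0 if k odd]. Integrating term-by-term (or equivalently evaluating the antiderivative F(x) = -3*x^5/5 + 3*x^4/4 - 2*x^3/3 - x^2/2 + x at the endpoints):
  F(1) − F(−1) = -1/60 − (31/60) = -8/15.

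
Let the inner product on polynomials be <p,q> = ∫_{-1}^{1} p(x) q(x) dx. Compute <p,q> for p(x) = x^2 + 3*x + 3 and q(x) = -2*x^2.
<p,q> = -24/5

Expand the product: p(x)·q(x) = -2*x^4 - 6*x^3 - 6*x^2.
∫_{-1}^{1} of each monomial x^k gives [2/(k+1) if k even, 0 if k odd]. Integrating term-by-term (or equivalently evaluating the antiderivative F(x) = -2*x^5/5 - 3*x^4/2 - 2*x^3 at the endpoints):
  F(1) − F(−1) = -39/10 − (9/10) = -24/5.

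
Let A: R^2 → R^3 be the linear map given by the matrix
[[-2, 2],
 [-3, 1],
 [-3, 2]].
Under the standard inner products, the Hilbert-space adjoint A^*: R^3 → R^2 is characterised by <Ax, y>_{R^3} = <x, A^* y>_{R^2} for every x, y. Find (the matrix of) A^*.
A^* = A^T =
[[-2, -3, -3],
 [2, 1, 2]]

For real matrices with standard dot products, the defining identity <Ax, y> = <x, A^* y> gives (Ax)^T y = x^T (A^*) y, i.e. x^T A^T y = x^T (A^*) y. Since this holds for all x, y, we must have A^* = A^T. Therefore
A^* =
[[-2, -3, -3],
 [2, 1, 2]].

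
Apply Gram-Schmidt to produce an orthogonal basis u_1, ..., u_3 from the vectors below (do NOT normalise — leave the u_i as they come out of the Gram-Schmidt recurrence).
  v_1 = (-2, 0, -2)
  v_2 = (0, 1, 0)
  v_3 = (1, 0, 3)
Orthogonal basis:
  u_1 = (-2, 0, -2)
  u_2 = (0, 1, 0)
  u_3 = (-1, 0, 1)

Apply the Gram-Schmidt recurrence
  u_1 = v_1
  u_i = v_i − Σ_{j<i} ((v_i · u_j) / (u_j · u_j)) · u_j.

Step by step this gives:
  u_1 = (-2, 0, -2)
  u_2 = (0, 1, 0)
  u_3 = (-1, 0, 1)

Orthogonality check:
  u_2 · u_1 = 0 (should be 0)
  u_3 · u_1 = 0 (should be 0)
  u_3 · u_2 = 0 (should be 0)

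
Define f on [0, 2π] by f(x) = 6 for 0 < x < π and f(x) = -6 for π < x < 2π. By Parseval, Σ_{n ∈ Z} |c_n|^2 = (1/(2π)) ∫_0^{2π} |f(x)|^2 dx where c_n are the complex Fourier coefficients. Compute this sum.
Σ |c_n|^2 = 36

Parseval equates the L^2 energy of f (normalised by 1/(2π)) with the ℓ^2 sum of its Fourier coefficients: (1/(2π)) ∫_0^{2π} |f|^2 = Σ |c_n|^2.
Compute the left side: (1/(2π)) [∫_0^π 6^2 dx + ∫_π^{2π} (-6)^2 dx] = (1/(2π)) · (36π + 36π) = (36 + 36)/2 = 36.
So Σ_{n ∈ Z} |c_n|^2 = 36.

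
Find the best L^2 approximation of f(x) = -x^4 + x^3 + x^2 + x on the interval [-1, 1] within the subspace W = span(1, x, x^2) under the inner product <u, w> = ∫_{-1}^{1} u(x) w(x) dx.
g(x) = x^2/7 + 8*x/5 + 3/35

The best approximation g ∈ W is the orthogonal projection of f onto W. Writing g = a_0 + a_1 x + a_2 x^2, the coefficients solve the normal equations G · a = b where
  G_{ij} = <φ_i, φ_j> and b_i = <f, φ_i>, with φ_0 = 1, φ_1 = x, φ_2 = x^2.
G =
  [2, 0, 2/3]
  [0, 2/3, 0]
  [2/3, 0, 2/5],
b = (4/15, 16/15, 4/35).
Solving gives a_0 = 3/35, a_1 = 8/5, a_2 = 1/7, so
  g(x) = x^2/7 + 8*x/5 + 3/35.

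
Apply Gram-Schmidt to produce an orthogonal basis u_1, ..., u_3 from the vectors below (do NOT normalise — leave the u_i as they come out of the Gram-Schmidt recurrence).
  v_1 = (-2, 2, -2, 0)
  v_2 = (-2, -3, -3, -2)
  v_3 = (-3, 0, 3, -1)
Orthogonal basis:
  u_1 = (-2, 2, -2, 0)
  u_2 = (-4/3, -11/3, -7/3, -2)
  u_3 = (-113/37, -11/74, 215/74, -40/37)

Apply the Gram-Schmidt recurrence
  u_1 = v_1
  u_i = v_i − Σ_{j<i} ((v_i · u_j) / (u_j · u_j)) · u_j.

Step by step this gives:
  u_1 = (-2, 2, -2, 0)
  u_2 = (-4/3, -11/3, -7/3, -2)
  u_3 = (-113/37, -11/74, 215/74, -40/37)

Orthogonality check:
  u_2 · u_1 = 0 (should be 0)
  u_3 · u_1 = 0 (should be 0)
  u_3 · u_2 = 0 (should be 0)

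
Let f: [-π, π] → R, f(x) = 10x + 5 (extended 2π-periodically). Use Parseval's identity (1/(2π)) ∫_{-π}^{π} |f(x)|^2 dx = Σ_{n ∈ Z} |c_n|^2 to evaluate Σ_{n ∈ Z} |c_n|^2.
Σ |c_n|^2 = 100π^2/3 + 25

Expand and integrate term by term over [-π, π]:
  ∫ (10x)^2 dx = 100·(2π^3/3); ∫ 2·10·(5)·x dx = 0 (odd integrand); ∫ 5^2 dx = 25·2π.
So (1/(2π)) ∫_{-π}^{π} (10x + 5)^2 dx = 100π^2/3 + 25 = 100π^2/3 + 25.
Parseval ⇒ Σ |c_n|^2 = 100π^2/3 + 25.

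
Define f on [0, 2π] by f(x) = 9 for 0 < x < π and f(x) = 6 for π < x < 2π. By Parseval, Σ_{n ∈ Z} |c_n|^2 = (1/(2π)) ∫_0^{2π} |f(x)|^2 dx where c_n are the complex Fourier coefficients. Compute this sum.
Σ |c_n|^2 = 117/2

Parseval equates the L^2 energy of f (normalised by 1/(2π)) with the ℓ^2 sum of its Fourier coefficients: (1/(2π)) ∫_0^{2π} |f|^2 = Σ |c_n|^2.
Compute the left side: (1/(2π)) [∫_0^π 9^2 dx + ∫_π^{2π} 6^2 dx] = (1/(2π)) · (81π + 36π) = (81 + 36)/2 = 117/2.
So Σ_{n ∈ Z} |c_n|^2 = 117/2.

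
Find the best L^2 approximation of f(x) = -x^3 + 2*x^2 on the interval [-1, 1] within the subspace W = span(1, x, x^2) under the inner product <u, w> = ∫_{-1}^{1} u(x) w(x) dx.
g(x) = 2*x^2 - 3*x/5

The best approximation g ∈ W is the orthogonal projection of f onto W. Writing g = a_0 + a_1 x + a_2 x^2, the coefficients solve the normal equations G · a = b where
  G_{ij} = <φ_i, φ_j> and b_i = <f, φ_i>, with φ_0 = 1, φ_1 = x, φ_2 = x^2.
G =
  [2, 0, 2/3]
  [0, 2/3, 0]
  [2/3, 0, 2/5],
b = (4/3, -2/5, 4/5).
Solving gives a_0 = 0, a_1 = -3/5, a_2 = 2, so
  g(x) = 2*x^2 - 3*x/5.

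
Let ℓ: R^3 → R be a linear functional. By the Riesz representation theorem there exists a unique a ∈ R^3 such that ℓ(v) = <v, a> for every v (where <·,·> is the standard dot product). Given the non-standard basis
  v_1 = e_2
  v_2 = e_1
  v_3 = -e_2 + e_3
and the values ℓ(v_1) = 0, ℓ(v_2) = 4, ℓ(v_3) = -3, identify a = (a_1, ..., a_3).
a = (4, 0, -3)

Write a = (a_1, ..., a_3) in the standard basis. For each basis vector v_i, ℓ(v_i) = <v_i, a> is a linear equation in the a_j's. Collect the n equations into a matrix system V a = ℓ, where row i of V is v_i (expressed in the standard basis). Since V is invertible (lower-triangular with 1s on the diagonal, up to permutation), solve by back-substitution:
  V =
[[0, 1, 0],
 [1, 0, 0],
 [0, -1, 1]]
  V a = (0, 4, -3)
Solving gives a = (4, 0, -3).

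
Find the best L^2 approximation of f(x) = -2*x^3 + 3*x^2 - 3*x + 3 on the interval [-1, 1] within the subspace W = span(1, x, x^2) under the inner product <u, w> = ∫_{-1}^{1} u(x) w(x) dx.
g(x) = 3*x^2 - 21*x/5 + 3

The best approximation g ∈ W is the orthogonal projection of f onto W. Writing g = a_0 + a_1 x + a_2 x^2, the coefficients solve the normal equations G · a = b where
  G_{ij} = <φ_i, φ_j> and b_i = <f, φ_i>, with φ_0 = 1, φ_1 = x, φ_2 = x^2.
G =
  [2, 0, 2/3]
  [0, 2/3, 0]
  [2/3, 0, 2/5],
b = (8, -14/5, 16/5).
Solving gives a_0 = 3, a_1 = -21/5, a_2 = 3, so
  g(x) = 3*x^2 - 21*x/5 + 3.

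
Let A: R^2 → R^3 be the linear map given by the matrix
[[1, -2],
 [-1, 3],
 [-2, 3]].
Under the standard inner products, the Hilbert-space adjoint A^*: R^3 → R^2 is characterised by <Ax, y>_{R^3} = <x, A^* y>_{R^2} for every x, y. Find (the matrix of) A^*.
A^* = A^T =
[[1, -1, -2],
 [-2, 3, 3]]

For real matrices with standard dot products, the defining identity <Ax, y> = <x, A^* y> gives (Ax)^T y = x^T (A^*) y, i.e. x^T A^T y = x^T (A^*) y. Since this holds for all x, y, we must have A^* = A^T. Therefore
A^* =
[[1, -1, -2],
 [-2, 3, 3]].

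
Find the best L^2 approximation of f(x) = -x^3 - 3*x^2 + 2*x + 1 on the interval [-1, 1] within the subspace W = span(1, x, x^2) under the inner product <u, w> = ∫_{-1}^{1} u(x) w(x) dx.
g(x) = -3*x^2 + 7*x/5 + 1

The best approximation g ∈ W is the orthogonal projection of f onto W. Writing g = a_0 + a_1 x + a_2 x^2, the coefficients solve the normal equations G · a = b where
  G_{ij} = <φ_i, φ_j> and b_i = <f, φ_i>, with φ_0 = 1, φ_1 = x, φ_2 = x^2.
G =
  [2, 0, 2/3]
  [0, 2/3, 0]
  [2/3, 0, 2/5],
b = (0, 14/15, -8/15).
Solving gives a_0 = 1, a_1 = 7/5, a_2 = -3, so
  g(x) = -3*x^2 + 7*x/5 + 1.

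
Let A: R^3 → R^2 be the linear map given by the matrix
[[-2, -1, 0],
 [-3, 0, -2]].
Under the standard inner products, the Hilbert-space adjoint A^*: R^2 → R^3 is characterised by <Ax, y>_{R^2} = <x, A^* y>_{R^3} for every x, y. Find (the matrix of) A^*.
A^* = A^T =
[[-2, -3],
 [-1, 0],
 [0, -2]]

For real matrices with standard dot products, the defining identity <Ax, y> = <x, A^* y> gives (Ax)^T y = x^T (A^*) y, i.e. x^T A^T y = x^T (A^*) y. Since this holds for all x, y, we must have A^* = A^T. Therefore
A^* =
[[-2, -3],
 [-1, 0],
 [0, -2]].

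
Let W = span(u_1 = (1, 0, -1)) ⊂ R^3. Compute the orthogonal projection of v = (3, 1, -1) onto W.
proj_W(v) = (2, 0, -2)

Set up U = [u_1 | ... | u_1] ∈ R^(3×1). The projector onto W = col(U) is P = U (U^T U)^(-1) U^T.
Compute U^T U =
  [2],
and U^T v = (4).
Solve U^T U · c = U^T v for the coefficients: c = (2). The projection is proj_W(v) = U c.
Check: (v - proj_W(v)) · u_1 = 0  (should be 0).
Result: proj_W(v) = (2, 0, -2).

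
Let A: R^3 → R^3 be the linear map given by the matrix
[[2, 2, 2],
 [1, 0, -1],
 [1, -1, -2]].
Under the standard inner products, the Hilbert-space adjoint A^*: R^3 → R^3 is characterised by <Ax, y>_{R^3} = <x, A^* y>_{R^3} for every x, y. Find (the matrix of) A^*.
A^* = A^T =
[[2, 1, 1],
 [2, 0, -1],
 [2, -1, -2]]

For real matrices with standard dot products, the defining identity <Ax, y> = <x, A^* y> gives (Ax)^T y = x^T (A^*) y, i.e. x^T A^T y = x^T (A^*) y. Since this holds for all x, y, we must have A^* = A^T. Therefore
A^* =
[[2, 1, 1],
 [2, 0, -1],
 [2, -1, -2]].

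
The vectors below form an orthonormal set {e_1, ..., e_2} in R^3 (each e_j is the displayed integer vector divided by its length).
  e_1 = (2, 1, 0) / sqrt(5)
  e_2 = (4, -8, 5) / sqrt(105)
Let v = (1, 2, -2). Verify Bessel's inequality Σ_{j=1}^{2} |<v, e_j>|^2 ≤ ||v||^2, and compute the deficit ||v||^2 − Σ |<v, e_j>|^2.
Σ |<v, e_j>|^2 = 164/21; ||v||^2 = 9; deficit = 25/21

Write each e_j = u_j / sqrt(<u_j, u_j>) where u_j is the displayed integer vector. Then <v, e_j> = <v, u_j> / sqrt(<u_j, u_j>), so |<v, e_j>|^2 = <v, u_j>^2 / <u_j, u_j>.
Coefficients: <v, e_1> = 4/sqrt(5), <v, e_2> = -22/sqrt(105).
Square and sum: Σ |<v, e_j>|^2 = 164/21.
Compute ||v||^2 = v·v = 9.
Deficit = 9 − 164/21 = 25/21 ≥ 0, confirming Bessel's inequality. (The deficit equals ||v − Σ <v,e_j> e_j||^2, the squared distance from v to span{e_j}.)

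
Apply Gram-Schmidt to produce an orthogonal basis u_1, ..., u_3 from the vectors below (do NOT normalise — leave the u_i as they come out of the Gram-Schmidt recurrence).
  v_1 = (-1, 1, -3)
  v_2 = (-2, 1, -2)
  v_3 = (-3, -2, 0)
Orthogonal basis:
  u_1 = (-1, 1, -3)
  u_2 = (-13/11, 2/11, 5/11)
  u_3 = (-11/18, -22/9, -11/18)

Apply the Gram-Schmidt recurrence
  u_1 = v_1
  u_i = v_i − Σ_{j<i} ((v_i · u_j) / (u_j · u_j)) · u_j.

Step by step this gives:
  u_1 = (-1, 1, -3)
  u_2 = (-13/11, 2/11, 5/11)
  u_3 = (-11/18, -22/9, -11/18)

Orthogonality check:
  u_2 · u_1 = 0 (should be 0)
  u_3 · u_1 = 0 (should be 0)
  u_3 · u_2 = 0 (should be 0)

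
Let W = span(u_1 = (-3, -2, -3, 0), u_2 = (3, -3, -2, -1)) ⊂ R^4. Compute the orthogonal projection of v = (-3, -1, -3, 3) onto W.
proj_W(v) = (-255/71, -80/71, -165/71, 18/71)

Set up U = [u_1 | ... | u_2] ∈ R^(4×2). The projector onto W = col(U) is P = U (U^T U)^(-1) U^T.
Compute U^T U =
  [22, 3]
  [3, 23],
and U^T v = (20, -3).
Solve U^T U · c = U^T v for the coefficients: c = (67/71, -18/71). The projection is proj_W(v) = U c.
Check: (v - proj_W(v)) · u_1 = 0  (should be 0).
Check: (v - proj_W(v)) · u_2 = 0  (should be 0).
Result: proj_W(v) = (-255/71, -80/71, -165/71, 18/71).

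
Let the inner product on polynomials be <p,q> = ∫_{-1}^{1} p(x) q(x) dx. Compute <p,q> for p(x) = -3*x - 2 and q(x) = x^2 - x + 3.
<p,q> = -34/3

Expand the product: p(x)·q(x) = -3*x^3 + x^2 - 7*x - 6.
∫_{-1}^{1} of each monomial x^k gives [2/(k+1) if k even, 0 if k odd]. Integrating term-by-term (or equivalently evaluating the antiderivative F(x) = -3*x^4/4 + x^3/3 - 7*x^2/2 - 6*x at the endpoints):
  F(1) − F(−1) = -119/12 − (17/12) = -34/3.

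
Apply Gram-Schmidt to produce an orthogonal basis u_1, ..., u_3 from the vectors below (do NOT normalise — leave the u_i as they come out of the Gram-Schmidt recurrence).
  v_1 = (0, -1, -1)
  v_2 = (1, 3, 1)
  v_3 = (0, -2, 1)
Orthogonal basis:
  u_1 = (0, -1, -1)
  u_2 = (1, 1, -1)
  u_3 = (1, -1/2, 1/2)

Apply the Gram-Schmidt recurrence
  u_1 = v_1
  u_i = v_i − Σ_{j<i} ((v_i · u_j) / (u_j · u_j)) · u_j.

Step by step this gives:
  u_1 = (0, -1, -1)
  u_2 = (1, 1, -1)
  u_3 = (1, -1/2, 1/2)

Orthogonality check:
  u_2 · u_1 = 0 (should be 0)
  u_3 · u_1 = 0 (should be 0)
  u_3 · u_2 = 0 (should be 0)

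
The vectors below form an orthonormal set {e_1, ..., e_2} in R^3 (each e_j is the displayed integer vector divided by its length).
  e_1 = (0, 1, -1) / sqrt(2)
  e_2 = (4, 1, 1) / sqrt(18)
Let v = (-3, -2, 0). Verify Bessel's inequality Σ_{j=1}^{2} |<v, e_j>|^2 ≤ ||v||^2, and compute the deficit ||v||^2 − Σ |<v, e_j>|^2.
Σ |<v, e_j>|^2 = 116/9; ||v||^2 = 13; deficit = 1/9

Write each e_j = u_j / sqrt(<u_j, u_j>) where u_j is the displayed integer vector. Then <v, e_j> = <v, u_j> / sqrt(<u_j, u_j>), so |<v, e_j>|^2 = <v, u_j>^2 / <u_j, u_j>.
Coefficients: <v, e_1> = -2/sqrt(2), <v, e_2> = -14/sqrt(18).
Square and sum: Σ |<v, e_j>|^2 = 116/9.
Compute ||v||^2 = v·v = 13.
Deficit = 13 − 116/9 = 1/9 ≥ 0, confirming Bessel's inequality. (The deficit equals ||v − Σ <v,e_j> e_j||^2, the squared distance from v to span{e_j}.)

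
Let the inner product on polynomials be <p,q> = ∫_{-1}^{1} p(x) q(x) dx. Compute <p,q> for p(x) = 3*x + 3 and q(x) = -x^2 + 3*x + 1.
<p,q> = 10

Expand the product: p(x)·q(x) = -3*x^3 + 6*x^2 + 12*x + 3.
∫_{-1}^{1} of each monomial x^k gives [2/(k+1) if k even, 0 if k odd]. Integrating term-by-term (or equivalently evaluating the antiderivative F(x) = -3*x^4/4 + 2*x^3 + 6*x^2 + 3*x at the endpoints):
  F(1) − F(−1) = 41/4 − (1/4) = 10.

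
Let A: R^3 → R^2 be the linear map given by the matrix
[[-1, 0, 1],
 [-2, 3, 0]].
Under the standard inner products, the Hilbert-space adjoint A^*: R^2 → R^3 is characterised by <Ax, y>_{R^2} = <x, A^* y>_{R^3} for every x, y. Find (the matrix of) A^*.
A^* = A^T =
[[-1, -2],
 [0, 3],
 [1, 0]]

For real matrices with standard dot products, the defining identity <Ax, y> = <x, A^* y> gives (Ax)^T y = x^T (A^*) y, i.e. x^T A^T y = x^T (A^*) y. Since this holds for all x, y, we must have A^* = A^T. Therefore
A^* =
[[-1, -2],
 [0, 3],
 [1, 0]].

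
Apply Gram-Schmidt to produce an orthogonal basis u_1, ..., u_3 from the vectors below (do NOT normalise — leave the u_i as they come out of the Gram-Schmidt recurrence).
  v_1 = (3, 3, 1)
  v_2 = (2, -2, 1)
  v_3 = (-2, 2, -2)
Orthogonal basis:
  u_1 = (3, 3, 1)
  u_2 = (35/19, -41/19, 18/19)
  u_3 = (6/17, -6/85, -72/85)

Apply the Gram-Schmidt recurrence
  u_1 = v_1
  u_i = v_i − Σ_{j<i} ((v_i · u_j) / (u_j · u_j)) · u_j.

Step by step this gives:
  u_1 = (3, 3, 1)
  u_2 = (35/19, -41/19, 18/19)
  u_3 = (6/17, -6/85, -72/85)

Orthogonality check:
  u_2 · u_1 = 0 (should be 0)
  u_3 · u_1 = 0 (should be 0)
  u_3 · u_2 = 0 (should be 0)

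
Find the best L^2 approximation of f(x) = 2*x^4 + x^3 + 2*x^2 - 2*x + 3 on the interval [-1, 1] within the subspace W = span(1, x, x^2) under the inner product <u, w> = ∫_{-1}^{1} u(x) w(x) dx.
g(x) = 26*x^2/7 - 7*x/5 + 99/35

The best approximation g ∈ W is the orthogonal projection of f onto W. Writing g = a_0 + a_1 x + a_2 x^2, the coefficients solve the normal equations G · a = b where
  G_{ij} = <φ_i, φ_j> and b_i = <f, φ_i>, with φ_0 = 1, φ_1 = x, φ_2 = x^2.
G =
  [2, 0, 2/3]
  [0, 2/3, 0]
  [2/3, 0, 2/5],
b = (122/15, -14/15, 118/35).
Solving gives a_0 = 99/35, a_1 = -7/5, a_2 = 26/7, so
  g(x) = 26*x^2/7 - 7*x/5 + 99/35.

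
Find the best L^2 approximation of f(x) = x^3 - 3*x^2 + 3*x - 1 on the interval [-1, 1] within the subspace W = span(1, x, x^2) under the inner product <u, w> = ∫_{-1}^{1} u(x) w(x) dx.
g(x) = -3*x^2 + 18*x/5 - 1

The best approximation g ∈ W is the orthogonal projection of f onto W. Writing g = a_0 + a_1 x + a_2 x^2, the coefficients solve the normal equations G · a = b where
  G_{ij} = <φ_i, φ_j> and b_i = <f, φ_i>, with φ_0 = 1, φ_1 = x, φ_2 = x^2.
G =
  [2, 0, 2/3]
  [0, 2/3, 0]
  [2/3, 0, 2/5],
b = (-4, 12/5, -28/15).
Solving gives a_0 = -1, a_1 = 18/5, a_2 = -3, so
  g(x) = -3*x^2 + 18*x/5 - 1.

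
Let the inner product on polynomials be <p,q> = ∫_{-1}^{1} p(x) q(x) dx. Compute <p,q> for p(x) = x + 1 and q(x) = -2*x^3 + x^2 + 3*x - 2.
<p,q> = -32/15

Expand the product: p(x)·q(x) = -2*x^4 - x^3 + 4*x^2 + x - 2.
∫_{-1}^{1} of each monomial x^k gives [2/(k+1) if k even, 0 if k odd]. Integrating term-by-term (or equivalently evaluating the antiderivative F(x) = -2*x^5/5 - x^4/4 + 4*x^3/3 + x^2/2 - 2*x at the endpoints):
  F(1) − F(−1) = -49/60 − (79/60) = -32/15.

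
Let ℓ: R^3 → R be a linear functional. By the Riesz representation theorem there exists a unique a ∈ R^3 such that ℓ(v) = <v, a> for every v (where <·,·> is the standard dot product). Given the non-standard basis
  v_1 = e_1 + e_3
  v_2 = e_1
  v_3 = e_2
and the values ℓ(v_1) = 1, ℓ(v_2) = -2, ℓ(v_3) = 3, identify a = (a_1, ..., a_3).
a = (-2, 3, 3)

Write a = (a_1, ..., a_3) in the standard basis. For each basis vector v_i, ℓ(v_i) = <v_i, a> is a linear equation in the a_j's. Collect the n equations into a matrix system V a = ℓ, where row i of V is v_i (expressed in the standard basis). Since V is invertible (lower-triangular with 1s on the diagonal, up to permutation), solve by back-substitution:
  V =
[[1, 0, 1],
 [1, 0, 0],
 [0, 1, 0]]
  V a = (1, -2, 3)
Solving gives a = (-2, 3, 3).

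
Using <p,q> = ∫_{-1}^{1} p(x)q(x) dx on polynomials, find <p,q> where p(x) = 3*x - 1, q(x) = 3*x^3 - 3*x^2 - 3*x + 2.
<p,q> = -22/5

Expand the product: p(x)·q(x) = 9*x^4 - 12*x^3 - 6*x^2 + 9*x - 2.
∫_{-1}^{1} of each monomial x^k gives [2/(k+1) if k even, 0 if k odd]. Integrating term-by-term (or equivalently evaluating the antiderivative F(x) = 9*x^5/5 - 3*x^4 - 2*x^3 + 9*x^2/2 - 2*x at the endpoints):
  F(1) − F(−1) = -7/10 − (37/10) = -22/5.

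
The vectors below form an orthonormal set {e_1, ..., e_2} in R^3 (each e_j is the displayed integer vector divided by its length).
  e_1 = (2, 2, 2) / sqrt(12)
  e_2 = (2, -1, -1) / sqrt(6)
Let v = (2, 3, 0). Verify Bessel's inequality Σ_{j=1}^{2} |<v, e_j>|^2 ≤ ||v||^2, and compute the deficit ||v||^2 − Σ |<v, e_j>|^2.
Σ |<v, e_j>|^2 = 17/2; ||v||^2 = 13; deficit = 9/2

Write each e_j = u_j / sqrt(<u_j, u_j>) where u_j is the displayed integer vector. Then <v, e_j> = <v, u_j> / sqrt(<u_j, u_j>), so |<v, e_j>|^2 = <v, u_j>^2 / <u_j, u_j>.
Coefficients: <v, e_1> = 10/sqrt(12), <v, e_2> = 1/sqrt(6).
Square and sum: Σ |<v, e_j>|^2 = 17/2.
Compute ||v||^2 = v·v = 13.
Deficit = 13 − 17/2 = 9/2 ≥ 0, confirming Bessel's inequality. (The deficit equals ||v − Σ <v,e_j> e_j||^2, the squared distance from v to span{e_j}.)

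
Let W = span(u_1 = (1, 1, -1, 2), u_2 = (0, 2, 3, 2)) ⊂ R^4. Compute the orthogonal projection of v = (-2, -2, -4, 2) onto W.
proj_W(v) = (52/55, -4/5, -196/55, 8/55)

Set up U = [u_1 | ... | u_2] ∈ R^(4×2). The projector onto W = col(U) is P = U (U^T U)^(-1) U^T.
Compute U^T U =
  [7, 3]
  [3, 17],
and U^T v = (4, -12).
Solve U^T U · c = U^T v for the coefficients: c = (52/55, -48/55). The projection is proj_W(v) = U c.
Check: (v - proj_W(v)) · u_1 = 0  (should be 0).
Check: (v - proj_W(v)) · u_2 = 0  (should be 0).
Result: proj_W(v) = (52/55, -4/5, -196/55, 8/55).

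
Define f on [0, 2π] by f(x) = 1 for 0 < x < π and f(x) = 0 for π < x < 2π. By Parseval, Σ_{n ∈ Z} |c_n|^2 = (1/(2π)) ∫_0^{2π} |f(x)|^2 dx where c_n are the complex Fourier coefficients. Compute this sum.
Σ |c_n|^2 = 1/2

Parseval equates the L^2 energy of f (normalised by 1/(2π)) with the ℓ^2 sum of its Fourier coefficients: (1/(2π)) ∫_0^{2π} |f|^2 = Σ |c_n|^2.
Compute the left side: (1/(2π)) [∫_0^π 1^2 dx + ∫_π^{2π} 0^2 dx] = (1/(2π)) · (1π + 0π) = (1 + 0)/2 = 1/2.
So Σ_{n ∈ Z} |c_n|^2 = 1/2.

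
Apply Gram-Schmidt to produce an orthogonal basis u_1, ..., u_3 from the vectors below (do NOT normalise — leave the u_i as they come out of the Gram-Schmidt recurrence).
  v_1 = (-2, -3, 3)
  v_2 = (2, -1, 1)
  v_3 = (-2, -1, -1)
Orthogonal basis:
  u_1 = (-2, -3, 3)
  u_2 = (24/11, -8/11, 8/11)
  u_3 = (0, -1, -1)

Apply the Gram-Schmidt recurrence
  u_1 = v_1
  u_i = v_i − Σ_{j<i} ((v_i · u_j) / (u_j · u_j)) · u_j.

Step by step this gives:
  u_1 = (-2, -3, 3)
  u_2 = (24/11, -8/11, 8/11)
  u_3 = (0, -1, -1)

Orthogonality check:
  u_2 · u_1 = 0 (should be 0)
  u_3 · u_1 = 0 (should be 0)
  u_3 · u_2 = 0 (should be 0)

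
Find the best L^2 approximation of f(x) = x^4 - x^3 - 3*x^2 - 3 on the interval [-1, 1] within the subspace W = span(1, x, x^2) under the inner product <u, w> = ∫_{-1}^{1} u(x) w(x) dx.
g(x) = -15*x^2/7 - 3*x/5 - 108/35

The best approximation g ∈ W is the orthogonal projection of f onto W. Writing g = a_0 + a_1 x + a_2 x^2, the coefficients solve the normal equations G · a = b where
  G_{ij} = <φ_i, φ_j> and b_i = <f, φ_i>, with φ_0 = 1, φ_1 = x, φ_2 = x^2.
G =
  [2, 0, 2/3]
  [0, 2/3, 0]
  [2/3, 0, 2/5],
b = (-38/5, -2/5, -102/35).
Solving gives a_0 = -108/35, a_1 = -3/5, a_2 = -15/7, so
  g(x) = -15*x^2/7 - 3*x/5 - 108/35.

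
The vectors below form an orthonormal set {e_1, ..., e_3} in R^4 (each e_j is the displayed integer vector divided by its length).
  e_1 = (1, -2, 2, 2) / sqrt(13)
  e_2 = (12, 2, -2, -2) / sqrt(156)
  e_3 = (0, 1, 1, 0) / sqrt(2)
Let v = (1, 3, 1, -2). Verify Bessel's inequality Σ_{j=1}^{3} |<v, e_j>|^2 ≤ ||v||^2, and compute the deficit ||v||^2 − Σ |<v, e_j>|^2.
Σ |<v, e_j>|^2 = 43/3; ||v||^2 = 15; deficit = 2/3

Write each e_j = u_j / sqrt(<u_j, u_j>) where u_j is the displayed integer vector. Then <v, e_j> = <v, u_j> / sqrt(<u_j, u_j>), so |<v, e_j>|^2 = <v, u_j>^2 / <u_j, u_j>.
Coefficients: <v, e_1> = -7/sqrt(13), <v, e_2> = 20/sqrt(156), <v, e_3> = 4/sqrt(2).
Square and sum: Σ |<v, e_j>|^2 = 43/3.
Compute ||v||^2 = v·v = 15.
Deficit = 15 − 43/3 = 2/3 ≥ 0, confirming Bessel's inequality. (The deficit equals ||v − Σ <v,e_j> e_j||^2, the squared distance from v to span{e_j}.)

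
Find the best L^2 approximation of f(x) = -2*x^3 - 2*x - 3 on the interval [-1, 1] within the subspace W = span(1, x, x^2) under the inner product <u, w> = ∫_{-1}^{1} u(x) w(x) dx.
g(x) = -16*x/5 - 3

The best approximation g ∈ W is the orthogonal projection of f onto W. Writing g = a_0 + a_1 x + a_2 x^2, the coefficients solve the normal equations G · a = b where
  G_{ij} = <φ_i, φ_j> and b_i = <f, φ_i>, with φ_0 = 1, φ_1 = x, φ_2 = x^2.
G =
  [2, 0, 2/3]
  [0, 2/3, 0]
  [2/3, 0, 2/5],
b = (-6, -32/15, -2).
Solving gives a_0 = -3, a_1 = -16/5, a_2 = 0, so
  g(x) = -16*x/5 - 3.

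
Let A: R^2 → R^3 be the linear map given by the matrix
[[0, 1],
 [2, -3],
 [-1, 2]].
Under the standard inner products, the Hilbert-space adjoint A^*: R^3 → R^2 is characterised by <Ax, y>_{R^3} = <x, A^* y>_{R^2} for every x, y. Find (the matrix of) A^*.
A^* = A^T =
[[0, 2, -1],
 [1, -3, 2]]

For real matrices with standard dot products, the defining identity <Ax, y> = <x, A^* y> gives (Ax)^T y = x^T (A^*) y, i.e. x^T A^T y = x^T (A^*) y. Since this holds for all x, y, we must have A^* = A^T. Therefore
A^* =
[[0, 2, -1],
 [1, -3, 2]].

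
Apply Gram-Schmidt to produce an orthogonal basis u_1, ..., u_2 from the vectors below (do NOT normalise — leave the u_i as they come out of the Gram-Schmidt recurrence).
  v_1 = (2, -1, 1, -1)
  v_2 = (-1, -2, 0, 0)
Orthogonal basis:
  u_1 = (2, -1, 1, -1)
  u_2 = (-1, -2, 0, 0)

Apply the Gram-Schmidt recurrence
  u_1 = v_1
  u_i = v_i − Σ_{j<i} ((v_i · u_j) / (u_j · u_j)) · u_j.

Step by step this gives:
  u_1 = (2, -1, 1, -1)
  u_2 = (-1, -2, 0, 0)

Orthogonality check:
  u_2 · u_1 = 0 (should be 0)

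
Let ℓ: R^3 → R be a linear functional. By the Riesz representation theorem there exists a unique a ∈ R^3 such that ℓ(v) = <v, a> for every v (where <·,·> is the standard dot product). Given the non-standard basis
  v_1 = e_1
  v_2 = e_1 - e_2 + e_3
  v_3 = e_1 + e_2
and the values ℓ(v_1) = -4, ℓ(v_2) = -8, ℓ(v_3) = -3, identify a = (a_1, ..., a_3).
a = (-4, 1, -3)

Write a = (a_1, ..., a_3) in the standard basis. For each basis vector v_i, ℓ(v_i) = <v_i, a> is a linear equation in the a_j's. Collect the n equations into a matrix system V a = ℓ, where row i of V is v_i (expressed in the standard basis). Since V is invertible (lower-triangular with 1s on the diagonal, up to permutation), solve by back-substitution:
  V =
[[1, 0, 0],
 [1, -1, 1],
 [1, 1, 0]]
  V a = (-4, -8, -3)
Solving gives a = (-4, 1, -3).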